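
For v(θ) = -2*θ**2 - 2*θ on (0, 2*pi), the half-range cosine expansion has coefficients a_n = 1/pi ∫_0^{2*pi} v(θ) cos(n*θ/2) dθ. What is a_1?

16/pi + 32

a_1 = 1/pi ∫_0^{2*pi} (-2*θ**2 - 2*θ) cos(θ/2) dθ.
Integrating by parts twice (tabular method), an antiderivative of (-2*θ**2 - 2*θ) cos(θ/2) is -4*θ**2*sin(θ/2) - 4*θ*sin(θ/2) - 16*θ*cos(θ/2) + 32*sin(θ/2) - 8*cos(θ/2); evaluating from 0 to 2*pi: ∫_{0}^{2*pi} (-2*θ**2 - 2*θ) cos(θ/2) dθ = (8 + 32*pi) - (-8) = 16 + 32*pi.
Hence a_1 = (1/pi)·(16 + 32*pi) = 16/pi + 32.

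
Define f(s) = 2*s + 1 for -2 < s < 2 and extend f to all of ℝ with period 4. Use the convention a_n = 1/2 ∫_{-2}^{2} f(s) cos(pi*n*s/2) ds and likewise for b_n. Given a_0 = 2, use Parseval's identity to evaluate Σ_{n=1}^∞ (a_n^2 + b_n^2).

32/3

Parseval: a_0^2/2 + Σ_{n≥1} (a_n^2+b_n^2) = 1/2 ∫_{-2}^{2} f(s)^2 ds = 38/3.
Subtract a_0^2/2 = 2: Σ (a_n^2+b_n^2) = 32/3.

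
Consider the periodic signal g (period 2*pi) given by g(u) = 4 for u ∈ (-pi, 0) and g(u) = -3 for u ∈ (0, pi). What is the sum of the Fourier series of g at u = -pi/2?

g is continuous at u = -pi/2 with value 4, so the series converges to 4 there.

4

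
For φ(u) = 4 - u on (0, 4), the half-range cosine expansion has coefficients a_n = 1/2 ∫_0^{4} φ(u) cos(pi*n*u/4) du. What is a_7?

a_7 = 1/2 ∫_0^{4} (4 - u) cos(7*pi*u/4) du.
Integrating by parts (boundary term plus one more integral), an antiderivative of (4 - u) cos(7*pi*u/4) is -4*u*sin(7*pi*u/4)/(7*pi) + 16*sin(7*pi*u/4)/(7*pi) - 16*cos(7*pi*u/4)/(49*pi**2); evaluating from 0 to 4: ∫_{0}^{4} (4 - u) cos(7*pi*u/4) du = (16/(49*pi**2)) - (-16/(49*pi**2)) = 32/(49*pi**2).
Hence a_7 = (1/2)·(32/(49*pi**2)) = 16/(49*pi**2).

16/(49*pi**2)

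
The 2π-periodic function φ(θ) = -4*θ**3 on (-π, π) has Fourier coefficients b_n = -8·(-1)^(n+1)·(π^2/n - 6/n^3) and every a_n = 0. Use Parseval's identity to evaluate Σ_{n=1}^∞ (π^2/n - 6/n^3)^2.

pi**6/14

Parseval: Σ b_n^2 = (1/π) ∫_{-π}^{π} φ(θ)^2 dθ = 32*pi**6/7.
b_n^2 = 64·(π^2/n - 6/n^3)^2, so the sum equals (32*pi**6/7)/64 = pi**6/14.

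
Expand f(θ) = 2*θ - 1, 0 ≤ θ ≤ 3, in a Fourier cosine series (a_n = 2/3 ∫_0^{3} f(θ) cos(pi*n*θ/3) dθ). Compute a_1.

a_1 = 2/3 ∫_0^{3} (2*θ - 1) cos(pi*θ/3) dθ.
Integrating by parts (boundary term plus one more integral), an antiderivative of (2*θ - 1) cos(pi*θ/3) is 6*θ*sin(pi*θ/3)/pi - 3*sin(pi*θ/3)/pi + 18*cos(pi*θ/3)/pi**2; evaluating from 0 to 3: ∫_{0}^{3} (2*θ - 1) cos(pi*θ/3) dθ = (-18/pi**2) - (18/pi**2) = -36/pi**2.
Hence a_1 = (2/3)·(-36/pi**2) = -24/pi**2.

-24/pi**2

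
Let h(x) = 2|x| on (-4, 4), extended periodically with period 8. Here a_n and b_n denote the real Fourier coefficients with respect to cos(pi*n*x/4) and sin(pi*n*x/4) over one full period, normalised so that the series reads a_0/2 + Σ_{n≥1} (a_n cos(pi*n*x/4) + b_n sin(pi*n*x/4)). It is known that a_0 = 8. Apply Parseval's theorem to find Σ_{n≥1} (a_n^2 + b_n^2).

Parseval: a_0^2/2 + Σ_{n≥1} (a_n^2+b_n^2) = 1/4 ∫_{-4}^{4} h(x)^2 dx = 128/3.
Subtract a_0^2/2 = 32: Σ (a_n^2+b_n^2) = 32/3.

32/3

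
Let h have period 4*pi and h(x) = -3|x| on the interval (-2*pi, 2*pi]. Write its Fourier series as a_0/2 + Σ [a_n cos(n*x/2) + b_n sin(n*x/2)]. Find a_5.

24/(25*pi)

a_5 = (1/(2*pi)) ∫_{-2*pi}^{2*pi} h(x) cos(5*x/2) dx.
h is even and cos(5*x/2) is even, so the integrand is even and a_5 = 1/pi ∫_0^{2*pi} h(x) cos(5*x/2) dx.
Integrating by parts (boundary term plus one more integral), an antiderivative of (-3*x) cos(5*x/2) is -6*x*sin(5*x/2)/5 - 12*cos(5*x/2)/25; evaluating from 0 to 2*pi: ∫_{0}^{2*pi} (-3*x) cos(5*x/2) dx = (12/25) - (-12/25) = 24/25.
Hence a_5 = (1/pi)·(24/25) = 24/(25*pi).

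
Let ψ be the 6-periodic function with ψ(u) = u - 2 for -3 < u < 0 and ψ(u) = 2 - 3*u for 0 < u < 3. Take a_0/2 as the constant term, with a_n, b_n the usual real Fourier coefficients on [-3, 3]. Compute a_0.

a_0 = 1/3 ∫_{-3}^{3} ψ(u) du = 1/3 · (-18) = -6.

-6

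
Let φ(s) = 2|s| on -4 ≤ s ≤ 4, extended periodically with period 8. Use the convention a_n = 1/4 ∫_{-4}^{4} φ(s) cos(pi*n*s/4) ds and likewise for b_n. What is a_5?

a_5 = 1/4 ∫_{-4}^{4} φ(s) cos(5*pi*s/4) ds.
φ is even and cos(5*pi*s/4) is even, so the integrand is even and a_5 = 1/2 ∫_0^{4} φ(s) cos(5*pi*s/4) ds.
Integrating by parts (boundary term plus one more integral), an antiderivative of (2*s) cos(5*pi*s/4) is 8*s*sin(5*pi*s/4)/(5*pi) + 32*cos(5*pi*s/4)/(25*pi**2); evaluating from 0 to 4: ∫_{0}^{4} (2*s) cos(5*pi*s/4) ds = (-32/(25*pi**2)) - (32/(25*pi**2)) = -64/(25*pi**2).
Hence a_5 = (1/2)·(-64/(25*pi**2)) = -32/(25*pi**2).

-32/(25*pi**2)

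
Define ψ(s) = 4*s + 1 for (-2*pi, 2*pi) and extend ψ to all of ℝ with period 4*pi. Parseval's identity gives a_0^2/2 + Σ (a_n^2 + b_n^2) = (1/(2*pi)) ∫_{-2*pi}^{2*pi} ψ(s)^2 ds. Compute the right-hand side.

(1/(2*pi)) ∫_{-2*pi}^{2*pi} ψ(s)^2 ds = (1/(2*pi)) · (4*pi + 256*pi**3/3) = 2 + 128*pi**2/3.

2 + 128*pi**2/3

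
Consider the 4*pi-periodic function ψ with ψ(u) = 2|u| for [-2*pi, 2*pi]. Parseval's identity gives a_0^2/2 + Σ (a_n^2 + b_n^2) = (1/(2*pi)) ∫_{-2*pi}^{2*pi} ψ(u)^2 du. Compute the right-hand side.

32*pi**2/3

(1/(2*pi)) ∫_{-2*pi}^{2*pi} ψ(u)^2 du = (1/(2*pi)) · (64*pi**3/3) = 32*pi**2/3.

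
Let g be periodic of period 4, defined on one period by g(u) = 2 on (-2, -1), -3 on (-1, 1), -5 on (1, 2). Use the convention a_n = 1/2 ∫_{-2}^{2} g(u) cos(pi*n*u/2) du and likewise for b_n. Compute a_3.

a_3 = 1/2 ∫_{-2}^{2} g(u) cos(3*pi*u/2) du.
Split the integral at the breakpoints.
Directly, an antiderivative of (2) cos(3*pi*u/2) is 4*sin(3*pi*u/2)/(3*pi); evaluating from -2 to -1: ∫_{-2}^{-1} (2) cos(3*pi*u/2) du = (4/(3*pi)) - (0) = 4/(3*pi).
Directly, an antiderivative of (-3) cos(3*pi*u/2) is -2*sin(3*pi*u/2)/pi; evaluating from -1 to 1: ∫_{-1}^{1} (-3) cos(3*pi*u/2) du = (2/pi) - (-2/pi) = 4/pi.
Directly, an antiderivative of (-5) cos(3*pi*u/2) is -10*sin(3*pi*u/2)/(3*pi); evaluating from 1 to 2: ∫_{1}^{2} (-5) cos(3*pi*u/2) du = (0) - (10/(3*pi)) = -10/(3*pi).
Summing the pieces and multiplying by (1/2) gives a_3 = 1/pi.

1/pi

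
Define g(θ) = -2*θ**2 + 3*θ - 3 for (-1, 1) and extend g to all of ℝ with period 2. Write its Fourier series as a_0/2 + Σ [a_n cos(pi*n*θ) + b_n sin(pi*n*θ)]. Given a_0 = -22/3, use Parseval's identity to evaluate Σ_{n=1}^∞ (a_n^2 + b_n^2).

Parseval: a_0^2/2 + Σ_{n≥1} (a_n^2+b_n^2) = ∫_{-1}^{1} g(θ)^2 dθ = 168/5.
Subtract a_0^2/2 = 242/9: Σ (a_n^2+b_n^2) = 302/45.

302/45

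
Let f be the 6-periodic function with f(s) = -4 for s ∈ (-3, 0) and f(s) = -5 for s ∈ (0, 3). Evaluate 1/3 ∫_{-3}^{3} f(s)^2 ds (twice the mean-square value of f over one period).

41

1/3 ∫_{-3}^{3} f(s)^2 ds = 1/3 · (123) = 41.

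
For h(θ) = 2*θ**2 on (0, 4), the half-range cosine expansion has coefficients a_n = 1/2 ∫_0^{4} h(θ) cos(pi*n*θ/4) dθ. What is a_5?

-128/(25*pi**2)

a_5 = 1/2 ∫_0^{4} (2*θ**2) cos(5*pi*θ/4) dθ.
Integrating by parts twice (tabular method), an antiderivative of (2*θ**2) cos(5*pi*θ/4) is 8*θ**2*sin(5*pi*θ/4)/(5*pi) + 64*θ*cos(5*pi*θ/4)/(25*pi**2) - 256*sin(5*pi*θ/4)/(125*pi**3); evaluating from 0 to 4: ∫_{0}^{4} (2*θ**2) cos(5*pi*θ/4) dθ = (-256/(25*pi**2)) - (0) = -256/(25*pi**2).
Hence a_5 = (1/2)·(-256/(25*pi**2)) = -128/(25*pi**2).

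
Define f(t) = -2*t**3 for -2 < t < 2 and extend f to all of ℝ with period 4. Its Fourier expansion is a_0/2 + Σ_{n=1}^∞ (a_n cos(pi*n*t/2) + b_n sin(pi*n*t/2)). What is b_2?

-24/pi**3 + 16/pi

b_2 = 1/2 ∫_{-2}^{2} f(t) sin(pi*t) dt.
f is odd and sin(pi*t) is odd, so the integrand is even and b_2 = ∫_0^{2} f(t) sin(pi*t) dt.
Integrating by parts three times (tabular method), an antiderivative of (-2*t**3) sin(pi*t) is 2*t**3*cos(pi*t)/pi - 6*t**2*sin(pi*t)/pi**2 - 12*t*cos(pi*t)/pi**3 + 12*sin(pi*t)/pi**4; evaluating from 0 to 2: ∫_{0}^{2} (-2*t**3) sin(pi*t) dt = (-24/pi**3 + 16/pi) - (0) = -24/pi**3 + 16/pi.
Hence b_2 = -24/pi**3 + 16/pi.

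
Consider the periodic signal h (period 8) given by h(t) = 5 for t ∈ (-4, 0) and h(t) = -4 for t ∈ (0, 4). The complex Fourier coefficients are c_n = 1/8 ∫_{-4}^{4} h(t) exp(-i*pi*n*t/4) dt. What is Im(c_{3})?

Since h is real-valued, Im(c_{3}) = -1/8 ∫_{-4}^{4} h(t) sin(3*pi*t/4) dt = -b_{3}/2.
Split the integral at the breakpoints.
Directly, an antiderivative of (5) sin(3*pi*t/4) is -20*cos(3*pi*t/4)/(3*pi); evaluating from -4 to 0: ∫_{-4}^{0} (5) sin(3*pi*t/4) dt = (-20/(3*pi)) - (20/(3*pi)) = -40/(3*pi).
Directly, an antiderivative of (-4) sin(3*pi*t/4) is 16*cos(3*pi*t/4)/(3*pi); evaluating from 0 to 4: ∫_{0}^{4} (-4) sin(3*pi*t/4) dt = (-16/(3*pi)) - (16/(3*pi)) = -32/(3*pi).
So ∫_{-4}^{4} h(t) sin(3*pi*t/4) dt = -24/pi.
Hence Im(c_{3}) = (-1/8)·(-24/pi) = 3/pi.

3/pi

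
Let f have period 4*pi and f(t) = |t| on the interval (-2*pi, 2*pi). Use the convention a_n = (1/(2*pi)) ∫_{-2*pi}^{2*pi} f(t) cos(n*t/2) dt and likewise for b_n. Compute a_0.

a_0 = (1/(2*pi)) ∫_{-2*pi}^{2*pi} f(t) dt = (1/(2*pi)) · (4*pi**2) = 2*pi.

2*pi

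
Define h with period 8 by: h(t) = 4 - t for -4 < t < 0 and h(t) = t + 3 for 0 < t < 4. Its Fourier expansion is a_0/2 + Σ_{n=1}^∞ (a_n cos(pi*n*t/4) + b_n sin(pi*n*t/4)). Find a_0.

a_0 = 1/4 ∫_{-4}^{4} h(t) dt = 1/4 · (44) = 11.

11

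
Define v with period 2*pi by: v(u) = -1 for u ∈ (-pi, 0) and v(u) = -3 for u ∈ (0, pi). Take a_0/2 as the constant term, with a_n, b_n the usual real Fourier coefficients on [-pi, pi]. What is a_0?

a_0 = 1/pi ∫_{-pi}^{pi} v(u) du = 1/pi · (-4*pi) = -4.

-4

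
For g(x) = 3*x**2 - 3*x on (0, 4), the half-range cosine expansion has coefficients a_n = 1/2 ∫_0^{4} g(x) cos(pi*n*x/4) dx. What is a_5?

-144/(25*pi**2)

a_5 = 1/2 ∫_0^{4} (3*x**2 - 3*x) cos(5*pi*x/4) dx.
Integrating by parts twice (tabular method), an antiderivative of (3*x**2 - 3*x) cos(5*pi*x/4) is 12*x**2*sin(5*pi*x/4)/(5*pi) - 12*x*sin(5*pi*x/4)/(5*pi) + 96*x*cos(5*pi*x/4)/(25*pi**2) - 384*sin(5*pi*x/4)/(125*pi**3) - 48*cos(5*pi*x/4)/(25*pi**2); evaluating from 0 to 4: ∫_{0}^{4} (3*x**2 - 3*x) cos(5*pi*x/4) dx = (-336/(25*pi**2)) - (-48/(25*pi**2)) = -288/(25*pi**2).
Hence a_5 = (1/2)·(-288/(25*pi**2)) = -144/(25*pi**2).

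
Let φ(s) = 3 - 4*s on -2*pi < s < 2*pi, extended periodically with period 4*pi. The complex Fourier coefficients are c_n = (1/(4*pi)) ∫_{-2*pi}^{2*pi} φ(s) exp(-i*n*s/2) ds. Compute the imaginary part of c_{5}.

Since φ is real-valued, Im(c_{5}) = -(1/(4*pi)) ∫_{-2*pi}^{2*pi} φ(s) sin(5*s/2) ds = -b_{5}/2.
Integrating by parts (boundary term plus one more integral), an antiderivative of (3 - 4*s) sin(5*s/2) is 8*s*cos(5*s/2)/5 - 16*sin(5*s/2)/25 - 6*cos(5*s/2)/5; evaluating from -2*pi to 2*pi: ∫_{-2*pi}^{2*pi} (3 - 4*s) sin(5*s/2) ds = (6/5 - 16*pi/5) - (6/5 + 16*pi/5) = -32*pi/5.
Hence Im(c_{5}) = (-1/(4*pi))·(-32*pi/5) = 8/5.

8/5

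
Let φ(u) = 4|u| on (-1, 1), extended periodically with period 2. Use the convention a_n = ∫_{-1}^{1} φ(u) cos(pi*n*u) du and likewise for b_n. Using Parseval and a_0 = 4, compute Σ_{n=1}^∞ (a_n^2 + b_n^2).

8/3

Parseval: a_0^2/2 + Σ_{n≥1} (a_n^2+b_n^2) = ∫_{-1}^{1} φ(u)^2 du = 32/3.
Subtract a_0^2/2 = 8: Σ (a_n^2+b_n^2) = 8/3.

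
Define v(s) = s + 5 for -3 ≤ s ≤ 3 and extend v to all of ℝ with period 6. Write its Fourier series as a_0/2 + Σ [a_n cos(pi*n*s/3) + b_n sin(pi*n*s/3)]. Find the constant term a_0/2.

a_0 = 1/3 ∫_{-3}^{3} v(s) ds = 1/3 · (30) = 10.
So the constant term a_0/2 = 5.

5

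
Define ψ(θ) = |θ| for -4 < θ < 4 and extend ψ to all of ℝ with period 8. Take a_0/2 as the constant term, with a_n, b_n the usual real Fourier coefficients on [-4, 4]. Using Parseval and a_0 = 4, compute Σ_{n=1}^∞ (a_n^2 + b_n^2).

8/3

Parseval: a_0^2/2 + Σ_{n≥1} (a_n^2+b_n^2) = 1/4 ∫_{-4}^{4} ψ(θ)^2 dθ = 32/3.
Subtract a_0^2/2 = 8: Σ (a_n^2+b_n^2) = 8/3.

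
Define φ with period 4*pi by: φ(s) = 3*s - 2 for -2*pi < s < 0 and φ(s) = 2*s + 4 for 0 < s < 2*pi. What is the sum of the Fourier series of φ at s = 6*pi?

s = 6*pi differs from s = 2*pi by 1 full period(s), and the series is 4*pi-periodic.
At s = 2*pi the one-sided limits are φ(2*pi^-) = 4 + 4*pi and φ(2*pi^+) = -6*pi - 2.
By Dirichlet's theorem the series converges to their average, [(4 + 4*pi) + (-6*pi - 2)]/2 = 1 - pi.

1 - pi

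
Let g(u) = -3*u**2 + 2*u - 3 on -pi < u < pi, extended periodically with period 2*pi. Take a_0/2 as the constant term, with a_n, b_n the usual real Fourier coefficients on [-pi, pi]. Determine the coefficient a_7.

a_7 = 1/pi ∫_{-pi}^{pi} g(u) cos(7*u) du.
Integrating by parts twice (tabular method), an antiderivative of (-3*u**2 + 2*u - 3) cos(7*u) is -3*u**2*sin(7*u)/7 + 2*u*sin(7*u)/7 - 6*u*cos(7*u)/49 - 141*sin(7*u)/343 + 2*cos(7*u)/49; evaluating from -pi to pi: ∫_{-pi}^{pi} (-3*u**2 + 2*u - 3) cos(7*u) du = (-2/49 + 6*pi/49) - (-6*pi/49 - 2/49) = 12*pi/49.
Hence a_7 = (1/pi)·(12*pi/49) = 12/49.

12/49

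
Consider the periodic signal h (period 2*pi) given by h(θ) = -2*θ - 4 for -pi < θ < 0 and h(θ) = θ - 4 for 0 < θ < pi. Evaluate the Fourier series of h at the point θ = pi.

At θ = pi the one-sided limits are h(pi^-) = -4 + pi and h(pi^+) = -4 + 2*pi.
By Dirichlet's theorem the series converges to their average, [(-4 + pi) + (-4 + 2*pi)]/2 = -4 + 3*pi/2.

-4 + 3*pi/2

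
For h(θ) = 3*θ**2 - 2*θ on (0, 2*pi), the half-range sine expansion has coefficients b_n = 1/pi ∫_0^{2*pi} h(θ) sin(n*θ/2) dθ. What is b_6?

4/3 - 4*pi

b_6 = 1/pi ∫_0^{2*pi} (3*θ**2 - 2*θ) sin(3*θ) dθ.
Integrating by parts twice (tabular method), an antiderivative of (3*θ**2 - 2*θ) sin(3*θ) is -θ**2*cos(3*θ) + 2*θ*sin(3*θ)/3 + 2*θ*cos(3*θ)/3 - 2*sin(3*θ)/9 + 2*cos(3*θ)/9; evaluating from 0 to 2*pi: ∫_{0}^{2*pi} (3*θ**2 - 2*θ) sin(3*θ) dθ = (-4*pi**2 + 2/9 + 4*pi/3) - (2/9) = 4*pi*(1 - 3*pi)/3.
Hence b_6 = (1/pi)·(4*pi*(1 - 3*pi)/3) = 4/3 - 4*pi.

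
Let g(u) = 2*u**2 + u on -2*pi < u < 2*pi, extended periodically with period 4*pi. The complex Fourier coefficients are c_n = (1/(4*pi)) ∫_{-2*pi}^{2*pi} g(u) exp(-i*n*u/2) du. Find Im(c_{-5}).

Since g is real-valued, Im(c_{-5}) = -(1/(4*pi)) ∫_{-2*pi}^{2*pi} g(u) sin(-5*u/2) du = b_{5}/2.
Integrating by parts twice (tabular method), an antiderivative of (2*u**2 + u) sin(-5*u/2) is 4*u**2*cos(5*u/2)/5 - 16*u*sin(5*u/2)/25 + 2*u*cos(5*u/2)/5 - 4*sin(5*u/2)/25 - 32*cos(5*u/2)/125; evaluating from -2*pi to 2*pi: ∫_{-2*pi}^{2*pi} (2*u**2 + u) sin(-5*u/2) du = (-16*pi**2/5 - 4*pi/5 + 32/125) - (-16*pi**2/5 + 32/125 + 4*pi/5) = -8*pi/5.
Hence Im(c_{-5}) = (-1/(4*pi))·(-8*pi/5) = 2/5.

2/5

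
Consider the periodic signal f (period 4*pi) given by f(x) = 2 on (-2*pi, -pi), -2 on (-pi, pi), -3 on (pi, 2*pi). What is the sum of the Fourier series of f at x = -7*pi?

-5/2

x = -7*pi differs from x = pi by -2 full period(s), and the series is 4*pi-periodic.
At x = pi the one-sided limits are f(pi^-) = -2 and f(pi^+) = -3.
By Dirichlet's theorem the series converges to their average, [(-2) + (-3)]/2 = -5/2.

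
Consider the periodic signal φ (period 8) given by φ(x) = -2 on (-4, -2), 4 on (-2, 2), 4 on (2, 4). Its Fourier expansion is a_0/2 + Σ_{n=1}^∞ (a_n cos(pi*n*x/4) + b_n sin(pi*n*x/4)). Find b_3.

2/pi

b_3 = 1/4 ∫_{-4}^{4} φ(x) sin(3*pi*x/4) dx.
Split the integral at the breakpoints.
Directly, an antiderivative of (-2) sin(3*pi*x/4) is 8*cos(3*pi*x/4)/(3*pi); evaluating from -4 to -2: ∫_{-4}^{-2} (-2) sin(3*pi*x/4) dx = (0) - (-8/(3*pi)) = 8/(3*pi).
Directly, an antiderivative of (4) sin(3*pi*x/4) is -16*cos(3*pi*x/4)/(3*pi); evaluating from -2 to 2: ∫_{-2}^{2} (4) sin(3*pi*x/4) dx = (0) - (0) = 0.
Directly, an antiderivative of (4) sin(3*pi*x/4) is -16*cos(3*pi*x/4)/(3*pi); evaluating from 2 to 4: ∫_{2}^{4} (4) sin(3*pi*x/4) dx = (16/(3*pi)) - (0) = 16/(3*pi).
Summing the pieces and multiplying by (1/4) gives b_3 = 2/pi.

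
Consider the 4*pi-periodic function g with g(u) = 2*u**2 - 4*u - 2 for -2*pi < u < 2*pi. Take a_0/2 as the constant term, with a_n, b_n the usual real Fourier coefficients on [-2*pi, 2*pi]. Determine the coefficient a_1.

-32

a_1 = (1/(2*pi)) ∫_{-2*pi}^{2*pi} g(u) cos(u/2) du.
Integrating by parts twice (tabular method), an antiderivative of (2*u**2 - 4*u - 2) cos(u/2) is 4*u**2*sin(u/2) - 8*u*sin(u/2) + 16*u*cos(u/2) - 36*sin(u/2) - 16*cos(u/2); evaluating from -2*pi to 2*pi: ∫_{-2*pi}^{2*pi} (2*u**2 - 4*u - 2) cos(u/2) du = (16 - 32*pi) - (16 + 32*pi) = -64*pi.
Hence a_1 = (1/(2*pi))·(-64*pi) = -32.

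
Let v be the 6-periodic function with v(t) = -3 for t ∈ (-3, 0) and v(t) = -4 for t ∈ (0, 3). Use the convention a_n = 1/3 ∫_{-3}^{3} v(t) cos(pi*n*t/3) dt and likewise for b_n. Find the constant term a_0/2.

-7/2

a_0 = 1/3 ∫_{-3}^{3} v(t) dt = 1/3 · (-21) = -7.
So the constant term a_0/2 = -7/2.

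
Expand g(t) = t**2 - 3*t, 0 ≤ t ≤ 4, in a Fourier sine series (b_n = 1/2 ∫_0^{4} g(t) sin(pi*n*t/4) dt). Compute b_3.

8*(-16 + 9*pi**2)/(27*pi**3)

b_3 = 1/2 ∫_0^{4} (t**2 - 3*t) sin(3*pi*t/4) dt.
Integrating by parts twice (tabular method), an antiderivative of (t**2 - 3*t) sin(3*pi*t/4) is -4*t**2*cos(3*pi*t/4)/(3*pi) + 32*t*sin(3*pi*t/4)/(9*pi**2) + 4*t*cos(3*pi*t/4)/pi - 16*sin(3*pi*t/4)/(3*pi**2) + 128*cos(3*pi*t/4)/(27*pi**3); evaluating from 0 to 4: ∫_{0}^{4} (t**2 - 3*t) sin(3*pi*t/4) dt = (16*(-8 + 9*pi**2)/(27*pi**3)) - (128/(27*pi**3)) = 16*(-16 + 9*pi**2)/(27*pi**3).
Hence b_3 = (1/2)·(16*(-16 + 9*pi**2)/(27*pi**3)) = 8*(-16 + 9*pi**2)/(27*pi**3).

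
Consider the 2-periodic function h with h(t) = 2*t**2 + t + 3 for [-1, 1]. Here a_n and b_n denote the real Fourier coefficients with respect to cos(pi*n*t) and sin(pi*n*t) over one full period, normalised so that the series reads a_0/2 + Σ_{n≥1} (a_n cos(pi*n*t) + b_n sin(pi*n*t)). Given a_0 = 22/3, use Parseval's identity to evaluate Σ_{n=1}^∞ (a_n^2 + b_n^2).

62/45

Parseval: a_0^2/2 + Σ_{n≥1} (a_n^2+b_n^2) = ∫_{-1}^{1} h(t)^2 dt = 424/15.
Subtract a_0^2/2 = 242/9: Σ (a_n^2+b_n^2) = 62/45.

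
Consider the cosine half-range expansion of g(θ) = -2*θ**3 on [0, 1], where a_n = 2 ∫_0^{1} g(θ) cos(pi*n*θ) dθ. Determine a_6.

-1/(3*pi**2)

a_6 = 2 ∫_0^{1} (-2*θ**3) cos(6*pi*θ) dθ.
Integrating by parts three times (tabular method), an antiderivative of (-2*θ**3) cos(6*pi*θ) is -θ**3*sin(6*pi*θ)/(3*pi) - θ**2*cos(6*pi*θ)/(6*pi**2) + θ*sin(6*pi*θ)/(18*pi**3) + cos(6*pi*θ)/(108*pi**4); evaluating from 0 to 1: ∫_{0}^{1} (-2*θ**3) cos(6*pi*θ) dθ = ((1 - 18*pi**2)/(108*pi**4)) - (1/(108*pi**4)) = -1/(6*pi**2).
Hence a_6 = 2·(-1/(6*pi**2)) = -1/(3*pi**2).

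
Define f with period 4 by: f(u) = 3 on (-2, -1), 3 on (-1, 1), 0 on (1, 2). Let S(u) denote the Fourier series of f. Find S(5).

3/2

u = 5 differs from u = 1 by 1 full period(s), and the series is 4-periodic.
At u = 1 the one-sided limits are f(1^-) = 3 and f(1^+) = 0.
By Dirichlet's theorem the series converges to their average, [(3) + (0)]/2 = 3/2.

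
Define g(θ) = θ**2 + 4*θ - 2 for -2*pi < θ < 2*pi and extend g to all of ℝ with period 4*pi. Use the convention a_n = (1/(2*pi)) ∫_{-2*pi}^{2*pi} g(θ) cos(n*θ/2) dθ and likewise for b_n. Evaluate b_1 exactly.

16

b_1 = (1/(2*pi)) ∫_{-2*pi}^{2*pi} g(θ) sin(θ/2) dθ.
Integrating by parts twice (tabular method), an antiderivative of (θ**2 + 4*θ - 2) sin(θ/2) is -2*θ**2*cos(θ/2) + 8*θ*sin(θ/2) - 8*θ*cos(θ/2) + 16*sin(θ/2) + 20*cos(θ/2); evaluating from -2*pi to 2*pi: ∫_{-2*pi}^{2*pi} (θ**2 + 4*θ - 2) sin(θ/2) dθ = (-20 + 16*pi + 8*pi**2) - (-16*pi - 20 + 8*pi**2) = 32*pi.
Hence b_1 = (1/(2*pi))·(32*pi) = 16.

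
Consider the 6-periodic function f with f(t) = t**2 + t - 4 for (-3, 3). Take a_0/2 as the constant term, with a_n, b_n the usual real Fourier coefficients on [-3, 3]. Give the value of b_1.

6/pi

b_1 = 1/3 ∫_{-3}^{3} f(t) sin(pi*t/3) dt.
Integrating by parts twice (tabular method), an antiderivative of (t**2 + t - 4) sin(pi*t/3) is -3*t**2*cos(pi*t/3)/pi + 18*t*sin(pi*t/3)/pi**2 - 3*t*cos(pi*t/3)/pi + 9*sin(pi*t/3)/pi**2 + 54*cos(pi*t/3)/pi**3 + 12*cos(pi*t/3)/pi; evaluating from -3 to 3: ∫_{-3}^{3} (t**2 + t - 4) sin(pi*t/3) dt = (-54/pi**3 + 24/pi) - (-54/pi**3 + 6/pi) = 18/pi.
Hence b_1 = (1/3)·(18/pi) = 6/pi.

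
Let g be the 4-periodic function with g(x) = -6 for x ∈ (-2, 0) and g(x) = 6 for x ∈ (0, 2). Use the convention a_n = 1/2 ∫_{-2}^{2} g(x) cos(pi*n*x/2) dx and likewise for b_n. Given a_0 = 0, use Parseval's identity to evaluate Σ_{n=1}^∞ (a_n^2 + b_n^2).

Parseval: a_0^2/2 + Σ_{n≥1} (a_n^2+b_n^2) = 1/2 ∫_{-2}^{2} g(x)^2 dx = 72.
Subtract a_0^2/2 = 0: Σ (a_n^2+b_n^2) = 72.

72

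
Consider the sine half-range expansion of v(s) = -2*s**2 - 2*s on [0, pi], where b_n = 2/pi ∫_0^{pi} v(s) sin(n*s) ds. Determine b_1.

b_1 = 2/pi ∫_0^{pi} (-2*s**2 - 2*s) sin(s) ds.
Integrating by parts twice (tabular method), an antiderivative of (-2*s**2 - 2*s) sin(s) is 2*s**2*cos(s) - 4*s*sin(s) + 2*s*cos(s) - 2*sin(s) - 4*cos(s); evaluating from 0 to pi: ∫_{0}^{pi} (-2*s**2 - 2*s) sin(s) ds = (-2*pi**2 - 2*pi + 4) - (-4) = -2*pi**2 - 2*pi + 8.
Hence b_1 = (2/pi)·(-2*pi**2 - 2*pi + 8) = -4*pi - 4 + 16/pi.

-4*pi - 4 + 16/pi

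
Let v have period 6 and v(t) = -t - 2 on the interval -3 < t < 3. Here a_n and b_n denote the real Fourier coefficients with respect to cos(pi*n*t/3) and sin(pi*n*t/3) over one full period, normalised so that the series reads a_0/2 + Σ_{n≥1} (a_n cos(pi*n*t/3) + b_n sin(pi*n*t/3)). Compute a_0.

-4

a_0 = 1/3 ∫_{-3}^{3} v(t) dt = 1/3 · (-12) = -4.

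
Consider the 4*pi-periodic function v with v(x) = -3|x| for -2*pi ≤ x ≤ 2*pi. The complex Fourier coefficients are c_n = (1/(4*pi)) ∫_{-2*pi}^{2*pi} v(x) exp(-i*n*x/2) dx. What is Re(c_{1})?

Since v is real-valued, Re(c_{1}) = (1/(4*pi)) ∫_{-2*pi}^{2*pi} v(x) cos(x/2) dx = a_{1}/2.
v is even and cos(x/2) is even, so the integrand is even: ∫_{-2*pi}^{2*pi} v(x) cos(x/2) dx = 2∫_0^{2*pi} v(x) cos(x/2) dx.
Integrating by parts (boundary term plus one more integral), an antiderivative of (-3*x) cos(x/2) is -6*x*sin(x/2) - 12*cos(x/2); evaluating from 0 to 2*pi: ∫_{0}^{2*pi} (-3*x) cos(x/2) dx = (12) - (-12) = 24.
So ∫_{-2*pi}^{2*pi} v(x) cos(x/2) dx = 48.
Hence Re(c_{1}) = (1/(4*pi))·(48) = 12/pi.

12/pi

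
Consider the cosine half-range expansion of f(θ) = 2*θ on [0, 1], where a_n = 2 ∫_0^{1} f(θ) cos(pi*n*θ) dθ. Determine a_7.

a_7 = 2 ∫_0^{1} (2*θ) cos(7*pi*θ) dθ.
Integrating by parts (boundary term plus one more integral), an antiderivative of (2*θ) cos(7*pi*θ) is 2*θ*sin(7*pi*θ)/(7*pi) + 2*cos(7*pi*θ)/(49*pi**2); evaluating from 0 to 1: ∫_{0}^{1} (2*θ) cos(7*pi*θ) dθ = (-2/(49*pi**2)) - (2/(49*pi**2)) = -4/(49*pi**2).
Hence a_7 = 2·(-4/(49*pi**2)) = -8/(49*pi**2).

-8/(49*pi**2)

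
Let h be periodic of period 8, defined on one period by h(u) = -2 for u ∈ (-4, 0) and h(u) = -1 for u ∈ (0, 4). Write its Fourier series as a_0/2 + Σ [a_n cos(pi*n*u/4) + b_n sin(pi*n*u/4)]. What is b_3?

b_3 = 1/4 ∫_{-4}^{4} h(u) sin(3*pi*u/4) du.
Split the integral at the breakpoints.
Directly, an antiderivative of (-2) sin(3*pi*u/4) is 8*cos(3*pi*u/4)/(3*pi); evaluating from -4 to 0: ∫_{-4}^{0} (-2) sin(3*pi*u/4) du = (8/(3*pi)) - (-8/(3*pi)) = 16/(3*pi).
Directly, an antiderivative of (-1) sin(3*pi*u/4) is 4*cos(3*pi*u/4)/(3*pi); evaluating from 0 to 4: ∫_{0}^{4} (-1) sin(3*pi*u/4) du = (-4/(3*pi)) - (4/(3*pi)) = -8/(3*pi).
Summing the pieces and multiplying by (1/4) gives b_3 = 2/(3*pi).

2/(3*pi)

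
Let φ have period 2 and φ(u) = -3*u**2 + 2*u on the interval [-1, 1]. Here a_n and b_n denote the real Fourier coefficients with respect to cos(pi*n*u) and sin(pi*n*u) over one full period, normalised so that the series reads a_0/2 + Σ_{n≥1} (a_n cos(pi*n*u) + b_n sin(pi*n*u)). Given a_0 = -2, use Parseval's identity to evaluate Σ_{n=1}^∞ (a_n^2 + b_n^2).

64/15

Parseval: a_0^2/2 + Σ_{n≥1} (a_n^2+b_n^2) = ∫_{-1}^{1} φ(u)^2 du = 94/15.
Subtract a_0^2/2 = 2: Σ (a_n^2+b_n^2) = 64/15.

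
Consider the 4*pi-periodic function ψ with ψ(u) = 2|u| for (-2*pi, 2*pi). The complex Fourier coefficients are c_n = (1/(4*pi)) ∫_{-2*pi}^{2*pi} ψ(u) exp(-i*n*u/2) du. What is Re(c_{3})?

-8/(9*pi)

Since ψ is real-valued, Re(c_{3}) = (1/(4*pi)) ∫_{-2*pi}^{2*pi} ψ(u) cos(3*u/2) du = a_{3}/2.
ψ is even and cos(3*u/2) is even, so the integrand is even: ∫_{-2*pi}^{2*pi} ψ(u) cos(3*u/2) du = 2∫_0^{2*pi} ψ(u) cos(3*u/2) du.
Integrating by parts (boundary term plus one more integral), an antiderivative of (2*u) cos(3*u/2) is 4*u*sin(3*u/2)/3 + 8*cos(3*u/2)/9; evaluating from 0 to 2*pi: ∫_{0}^{2*pi} (2*u) cos(3*u/2) du = (-8/9) - (8/9) = -16/9.
So ∫_{-2*pi}^{2*pi} ψ(u) cos(3*u/2) du = -32/9.
Hence Re(c_{3}) = (1/(4*pi))·(-32/9) = -8/(9*pi).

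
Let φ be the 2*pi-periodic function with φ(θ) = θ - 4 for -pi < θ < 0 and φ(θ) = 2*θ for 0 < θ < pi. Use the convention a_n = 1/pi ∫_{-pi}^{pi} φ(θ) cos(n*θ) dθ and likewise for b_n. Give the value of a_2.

a_2 = 1/pi ∫_{-pi}^{pi} φ(θ) cos(2*θ) dθ.
Split the integral at the breakpoints.
Integrating by parts (boundary term plus one more integral), an antiderivative of (θ - 4) cos(2*θ) is θ*sin(2*θ)/2 - 2*sin(2*θ) + cos(2*θ)/4; evaluating from -pi to 0: ∫_{-pi}^{0} (θ - 4) cos(2*θ) dθ = (1/4) - (1/4) = 0.
Integrating by parts (boundary term plus one more integral), an antiderivative of (2*θ) cos(2*θ) is θ*sin(2*θ) + cos(2*θ)/2; evaluating from 0 to pi: ∫_{0}^{pi} (2*θ) cos(2*θ) dθ = (1/2) - (1/2) = 0.
Summing the pieces and multiplying by (1/pi) gives a_2 = 0.

0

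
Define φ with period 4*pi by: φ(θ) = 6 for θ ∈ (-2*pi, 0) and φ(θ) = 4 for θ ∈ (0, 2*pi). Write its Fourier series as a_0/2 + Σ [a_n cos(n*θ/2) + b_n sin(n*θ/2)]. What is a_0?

10

a_0 = (1/(2*pi)) ∫_{-2*pi}^{2*pi} φ(θ) dθ = (1/(2*pi)) · (20*pi) = 10.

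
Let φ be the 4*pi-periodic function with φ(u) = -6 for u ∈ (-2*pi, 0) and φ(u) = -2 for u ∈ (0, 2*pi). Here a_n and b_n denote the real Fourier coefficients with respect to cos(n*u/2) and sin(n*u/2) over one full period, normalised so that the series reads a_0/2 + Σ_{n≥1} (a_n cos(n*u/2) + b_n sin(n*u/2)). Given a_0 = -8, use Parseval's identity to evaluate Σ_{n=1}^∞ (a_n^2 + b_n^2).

Parseval: a_0^2/2 + Σ_{n≥1} (a_n^2+b_n^2) = (1/(2*pi)) ∫_{-2*pi}^{2*pi} φ(u)^2 du = 40.
Subtract a_0^2/2 = 32: Σ (a_n^2+b_n^2) = 8.

8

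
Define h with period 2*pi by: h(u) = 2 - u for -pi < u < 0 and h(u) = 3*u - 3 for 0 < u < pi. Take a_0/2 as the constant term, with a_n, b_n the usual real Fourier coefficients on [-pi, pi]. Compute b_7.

b_7 = 1/pi ∫_{-pi}^{pi} h(u) sin(7*u) du.
Split the integral at the breakpoints.
Integrating by parts (boundary term plus one more integral), an antiderivative of (2 - u) sin(7*u) is u*cos(7*u)/7 - sin(7*u)/49 - 2*cos(7*u)/7; evaluating from -pi to 0: ∫_{-pi}^{0} (2 - u) sin(7*u) du = (-2/7) - (2/7 + pi/7) = -4/7 - pi/7.
Integrating by parts (boundary term plus one more integral), an antiderivative of (3*u - 3) sin(7*u) is -3*u*cos(7*u)/7 + 3*sin(7*u)/49 + 3*cos(7*u)/7; evaluating from 0 to pi: ∫_{0}^{pi} (3*u - 3) sin(7*u) du = (-3/7 + 3*pi/7) - (3/7) = -6/7 + 3*pi/7.
Summing the pieces and multiplying by (1/pi) gives b_7 = 2*(-5 + pi)/(7*pi).

2*(-5 + pi)/(7*pi)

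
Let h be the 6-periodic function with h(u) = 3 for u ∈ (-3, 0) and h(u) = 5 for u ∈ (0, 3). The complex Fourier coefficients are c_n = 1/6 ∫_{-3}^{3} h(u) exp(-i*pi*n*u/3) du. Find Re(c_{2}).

Since h is real-valued, Re(c_{2}) = 1/6 ∫_{-3}^{3} h(u) cos(2*pi*u/3) du = a_{2}/2.
Split the integral at the breakpoints.
Directly, an antiderivative of (3) cos(2*pi*u/3) is 9*sin(2*pi*u/3)/(2*pi); evaluating from -3 to 0: ∫_{-3}^{0} (3) cos(2*pi*u/3) du = (0) - (0) = 0.
Directly, an antiderivative of (5) cos(2*pi*u/3) is 15*sin(2*pi*u/3)/(2*pi); evaluating from 0 to 3: ∫_{0}^{3} (5) cos(2*pi*u/3) du = (0) - (0) = 0.
So ∫_{-3}^{3} h(u) cos(2*pi*u/3) du = 0.
Hence Re(c_{2}) = (1/6)·(0) = 0.

0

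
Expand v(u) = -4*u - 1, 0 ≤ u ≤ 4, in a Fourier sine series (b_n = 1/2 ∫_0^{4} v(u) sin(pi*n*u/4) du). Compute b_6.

16/(3*pi)

b_6 = 1/2 ∫_0^{4} (-4*u - 1) sin(3*pi*u/2) du.
Integrating by parts (boundary term plus one more integral), an antiderivative of (-4*u - 1) sin(3*pi*u/2) is 8*u*cos(3*pi*u/2)/(3*pi) - 16*sin(3*pi*u/2)/(9*pi**2) + 2*cos(3*pi*u/2)/(3*pi); evaluating from 0 to 4: ∫_{0}^{4} (-4*u - 1) sin(3*pi*u/2) du = (34/(3*pi)) - (2/(3*pi)) = 32/(3*pi).
Hence b_6 = (1/2)·(32/(3*pi)) = 16/(3*pi).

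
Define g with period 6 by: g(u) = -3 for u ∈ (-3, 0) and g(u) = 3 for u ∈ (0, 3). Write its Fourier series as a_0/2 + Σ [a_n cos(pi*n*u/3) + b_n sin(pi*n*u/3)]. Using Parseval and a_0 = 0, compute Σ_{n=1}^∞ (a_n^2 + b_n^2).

Parseval: a_0^2/2 + Σ_{n≥1} (a_n^2+b_n^2) = 1/3 ∫_{-3}^{3} g(u)^2 du = 18.
Subtract a_0^2/2 = 0: Σ (a_n^2+b_n^2) = 18.

18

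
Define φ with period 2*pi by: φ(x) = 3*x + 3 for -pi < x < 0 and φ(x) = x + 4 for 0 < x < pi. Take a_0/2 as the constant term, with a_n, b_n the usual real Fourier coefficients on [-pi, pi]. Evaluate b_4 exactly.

b_4 = 1/pi ∫_{-pi}^{pi} φ(x) sin(4*x) dx.
Split the integral at the breakpoints.
Integrating by parts (boundary term plus one more integral), an antiderivative of (3*x + 3) sin(4*x) is -3*x*cos(4*x)/4 + 3*sin(4*x)/16 - 3*cos(4*x)/4; evaluating from -pi to 0: ∫_{-pi}^{0} (3*x + 3) sin(4*x) dx = (-3/4) - (-3/4 + 3*pi/4) = -3*pi/4.
Integrating by parts (boundary term plus one more integral), an antiderivative of (x + 4) sin(4*x) is -x*cos(4*x)/4 + sin(4*x)/16 - cos(4*x); evaluating from 0 to pi: ∫_{0}^{pi} (x + 4) sin(4*x) dx = (-1 - pi/4) - (-1) = -pi/4.
Summing the pieces and multiplying by (1/pi) gives b_4 = -1.

-1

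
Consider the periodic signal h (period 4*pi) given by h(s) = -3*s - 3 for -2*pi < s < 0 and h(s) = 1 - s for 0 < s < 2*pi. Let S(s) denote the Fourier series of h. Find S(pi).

h is continuous at s = pi with value 1 - pi, so the series converges to 1 - pi there.

1 - pi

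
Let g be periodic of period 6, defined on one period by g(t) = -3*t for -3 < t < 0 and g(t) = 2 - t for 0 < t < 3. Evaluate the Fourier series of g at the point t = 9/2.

t = 9/2 differs from t = -3/2 by 1 full period(s), and the series is 6-periodic.
g is continuous at t = -3/2 with value 9/2, so the series converges to 9/2 there.

9/2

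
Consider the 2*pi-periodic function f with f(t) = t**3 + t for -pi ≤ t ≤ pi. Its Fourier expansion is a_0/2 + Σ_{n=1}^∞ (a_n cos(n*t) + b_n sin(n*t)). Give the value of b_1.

-10 + 2*pi**2

b_1 = 1/pi ∫_{-pi}^{pi} f(t) sin(t) dt.
f is odd and sin(t) is odd, so the integrand is even and b_1 = 2/pi ∫_0^{pi} f(t) sin(t) dt.
Integrating by parts three times (tabular method), an antiderivative of (t**3 + t) sin(t) is -t**3*cos(t) + 3*t**2*sin(t) + 5*t*cos(t) - 5*sin(t); evaluating from 0 to pi: ∫_{0}^{pi} (t**3 + t) sin(t) dt = (pi*(-5 + pi**2)) - (0) = pi*(-5 + pi**2).
Hence b_1 = (2/pi)·(pi*(-5 + pi**2)) = -10 + 2*pi**2.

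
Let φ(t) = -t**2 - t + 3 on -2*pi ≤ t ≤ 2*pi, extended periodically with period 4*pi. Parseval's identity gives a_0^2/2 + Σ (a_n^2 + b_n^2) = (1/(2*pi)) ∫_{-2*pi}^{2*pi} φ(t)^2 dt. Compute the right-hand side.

(1/(2*pi)) ∫_{-2*pi}^{2*pi} φ(t)^2 dt = (1/(2*pi)) · (4*pi*(-100*pi**2 + 135 + 48*pi**4)/15) = -40*pi**2/3 + 18 + 32*pi**4/5.

-40*pi**2/3 + 18 + 32*pi**4/5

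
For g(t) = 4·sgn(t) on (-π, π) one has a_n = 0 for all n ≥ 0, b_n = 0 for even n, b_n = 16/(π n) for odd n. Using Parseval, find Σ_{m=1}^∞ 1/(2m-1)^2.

Parseval: Σ b_n^2 = (1/π) ∫_{-π}^{π} g(t)^2 dt = 32.
Only odd n contribute, with b_n^2 = 256/(π^2 n^2), so Σ_{m≥1} 1/(2m-1)^2 = π^2·(32)/256 = pi**2/8.

pi**2/8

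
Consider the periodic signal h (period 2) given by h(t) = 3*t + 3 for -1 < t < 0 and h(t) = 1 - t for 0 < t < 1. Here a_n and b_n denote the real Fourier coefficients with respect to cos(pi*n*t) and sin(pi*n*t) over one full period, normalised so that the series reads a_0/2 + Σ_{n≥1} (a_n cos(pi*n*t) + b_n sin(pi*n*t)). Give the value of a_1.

a_1 = ∫_{-1}^{1} h(t) cos(pi*t) dt.
Split the integral at the breakpoints.
Integrating by parts (boundary term plus one more integral), an antiderivative of (3*t + 3) cos(pi*t) is 3*t*sin(pi*t)/pi + 3*sin(pi*t)/pi + 3*cos(pi*t)/pi**2; evaluating from -1 to 0: ∫_{-1}^{0} (3*t + 3) cos(pi*t) dt = (3/pi**2) - (-3/pi**2) = 6/pi**2.
Integrating by parts (boundary term plus one more integral), an antiderivative of (1 - t) cos(pi*t) is -t*sin(pi*t)/pi + sin(pi*t)/pi - cos(pi*t)/pi**2; evaluating from 0 to 1: ∫_{0}^{1} (1 - t) cos(pi*t) dt = (pi**(-2)) - (-1/pi**2) = 2/pi**2.
Summing the pieces gives a_1 = 8/pi**2.

8/pi**2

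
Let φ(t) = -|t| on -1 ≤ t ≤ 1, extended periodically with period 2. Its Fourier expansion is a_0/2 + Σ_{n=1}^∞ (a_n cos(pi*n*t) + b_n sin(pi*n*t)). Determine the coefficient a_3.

4/(9*pi**2)

a_3 = ∫_{-1}^{1} φ(t) cos(3*pi*t) dt.
φ is even and cos(3*pi*t) is even, so the integrand is even and a_3 = 2 ∫_0^{1} φ(t) cos(3*pi*t) dt.
Integrating by parts (boundary term plus one more integral), an antiderivative of (-t) cos(3*pi*t) is -t*sin(3*pi*t)/(3*pi) - cos(3*pi*t)/(9*pi**2); evaluating from 0 to 1: ∫_{0}^{1} (-t) cos(3*pi*t) dt = (1/(9*pi**2)) - (-1/(9*pi**2)) = 2/(9*pi**2).
Hence a_3 = 2·(2/(9*pi**2)) = 4/(9*pi**2).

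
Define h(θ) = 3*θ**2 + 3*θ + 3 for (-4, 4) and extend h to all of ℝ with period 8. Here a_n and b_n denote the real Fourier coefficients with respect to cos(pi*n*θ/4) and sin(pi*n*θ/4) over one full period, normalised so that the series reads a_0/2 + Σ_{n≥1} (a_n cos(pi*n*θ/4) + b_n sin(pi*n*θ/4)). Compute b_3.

8/pi

b_3 = 1/4 ∫_{-4}^{4} h(θ) sin(3*pi*θ/4) dθ.
Integrating by parts twice (tabular method), an antiderivative of (3*θ**2 + 3*θ + 3) sin(3*pi*θ/4) is -4*θ**2*cos(3*pi*θ/4)/pi + 32*θ*sin(3*pi*θ/4)/(3*pi**2) - 4*θ*cos(3*pi*θ/4)/pi + 16*sin(3*pi*θ/4)/(3*pi**2) - 4*cos(3*pi*θ/4)/pi + 128*cos(3*pi*θ/4)/(9*pi**3); evaluating from -4 to 4: ∫_{-4}^{4} (3*θ**2 + 3*θ + 3) sin(3*pi*θ/4) dθ = (-128/(9*pi**3) + 84/pi) - (-128/(9*pi**3) + 52/pi) = 32/pi.
Hence b_3 = (1/4)·(32/pi) = 8/pi.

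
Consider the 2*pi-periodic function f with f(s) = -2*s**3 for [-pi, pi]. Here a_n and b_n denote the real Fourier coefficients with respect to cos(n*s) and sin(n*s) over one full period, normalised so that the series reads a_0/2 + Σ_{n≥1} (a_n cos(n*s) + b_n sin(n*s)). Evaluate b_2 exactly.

b_2 = 1/pi ∫_{-pi}^{pi} f(s) sin(2*s) ds.
f is odd and sin(2*s) is odd, so the integrand is even and b_2 = 2/pi ∫_0^{pi} f(s) sin(2*s) ds.
Integrating by parts three times (tabular method), an antiderivative of (-2*s**3) sin(2*s) is s**3*cos(2*s) - 3*s**2*sin(2*s)/2 - 3*s*cos(2*s)/2 + 3*sin(2*s)/4; evaluating from 0 to pi: ∫_{0}^{pi} (-2*s**3) sin(2*s) ds = (pi*(-3/2 + pi**2)) - (0) = pi*(-3/2 + pi**2).
Hence b_2 = (2/pi)·(pi*(-3/2 + pi**2)) = -3 + 2*pi**2.

-3 + 2*pi**2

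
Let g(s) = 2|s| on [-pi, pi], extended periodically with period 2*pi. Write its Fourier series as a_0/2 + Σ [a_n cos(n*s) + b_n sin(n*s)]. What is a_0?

a_0 = 1/pi ∫_{-pi}^{pi} g(s) ds = 1/pi · (2*pi**2) = 2*pi.

2*pi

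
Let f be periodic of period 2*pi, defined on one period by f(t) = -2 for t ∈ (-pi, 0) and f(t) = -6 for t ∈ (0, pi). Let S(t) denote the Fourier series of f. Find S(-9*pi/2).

-2

t = -9*pi/2 differs from t = -pi/2 by -2 full period(s), and the series is 2*pi-periodic.
f is continuous at t = -pi/2 with value -2, so the series converges to -2 there.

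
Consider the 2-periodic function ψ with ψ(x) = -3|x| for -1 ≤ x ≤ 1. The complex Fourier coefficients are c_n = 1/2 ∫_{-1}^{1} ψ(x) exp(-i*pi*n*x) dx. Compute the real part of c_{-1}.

Since ψ is real-valued, Re(c_{-1}) = 1/2 ∫_{-1}^{1} ψ(x) cos(-pi*x) dx = a_{1}/2.
ψ is even and cos(-pi*x) is even, so the integrand is even: ∫_{-1}^{1} ψ(x) cos(-pi*x) dx = 2∫_0^{1} ψ(x) cos(-pi*x) dx.
Integrating by parts (boundary term plus one more integral), an antiderivative of (-3*x) cos(-pi*x) is -3*x*sin(pi*x)/pi - 3*cos(pi*x)/pi**2; evaluating from 0 to 1: ∫_{0}^{1} (-3*x) cos(-pi*x) dx = (3/pi**2) - (-3/pi**2) = 6/pi**2.
So ∫_{-1}^{1} ψ(x) cos(-pi*x) dx = 12/pi**2.
Hence Re(c_{-1}) = (1/2)·(12/pi**2) = 6/pi**2.

6/pi**2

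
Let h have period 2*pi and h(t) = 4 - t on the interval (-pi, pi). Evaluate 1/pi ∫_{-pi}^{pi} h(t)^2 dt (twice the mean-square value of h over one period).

1/pi ∫_{-pi}^{pi} h(t)^2 dt = 1/pi · (2*pi*(pi**2 + 48)/3) = 2*pi**2/3 + 32.

2*pi**2/3 + 32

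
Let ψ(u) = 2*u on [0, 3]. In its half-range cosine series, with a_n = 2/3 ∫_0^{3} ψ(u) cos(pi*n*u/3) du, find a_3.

-8/(3*pi**2)

a_3 = 2/3 ∫_0^{3} (2*u) cos(pi*u) du.
Integrating by parts (boundary term plus one more integral), an antiderivative of (2*u) cos(pi*u) is 2*u*sin(pi*u)/pi + 2*cos(pi*u)/pi**2; evaluating from 0 to 3: ∫_{0}^{3} (2*u) cos(pi*u) du = (-2/pi**2) - (2/pi**2) = -4/pi**2.
Hence a_3 = (2/3)·(-4/pi**2) = -8/(3*pi**2).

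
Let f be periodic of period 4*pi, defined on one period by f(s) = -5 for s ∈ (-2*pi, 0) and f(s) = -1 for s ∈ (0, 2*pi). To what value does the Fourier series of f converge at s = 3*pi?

s = 3*pi differs from s = -pi by 1 full period(s), and the series is 4*pi-periodic.
f is continuous at s = -pi with value -5, so the series converges to -5 there.

-5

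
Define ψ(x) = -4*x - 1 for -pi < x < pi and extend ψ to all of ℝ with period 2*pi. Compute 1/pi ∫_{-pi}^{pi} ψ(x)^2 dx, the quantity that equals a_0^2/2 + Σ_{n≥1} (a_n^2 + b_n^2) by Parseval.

2 + 32*pi**2/3

1/pi ∫_{-pi}^{pi} ψ(x)^2 dx = 1/pi · (2*pi + 32*pi**3/3) = 2 + 32*pi**2/3.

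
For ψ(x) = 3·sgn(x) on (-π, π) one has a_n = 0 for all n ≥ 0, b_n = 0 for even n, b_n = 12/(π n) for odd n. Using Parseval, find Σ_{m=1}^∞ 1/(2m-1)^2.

Parseval: Σ b_n^2 = (1/π) ∫_{-π}^{π} ψ(x)^2 dx = 18.
Only odd n contribute, with b_n^2 = 144/(π^2 n^2), so Σ_{m≥1} 1/(2m-1)^2 = π^2·(18)/144 = pi**2/8.

pi**2/8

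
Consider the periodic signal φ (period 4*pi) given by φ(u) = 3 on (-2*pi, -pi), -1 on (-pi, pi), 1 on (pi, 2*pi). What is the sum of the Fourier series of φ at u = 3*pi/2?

φ is continuous at u = 3*pi/2 with value 1, so the series converges to 1 there.

1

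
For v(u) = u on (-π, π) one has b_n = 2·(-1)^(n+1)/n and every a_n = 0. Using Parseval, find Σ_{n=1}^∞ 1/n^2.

pi**2/6

Parseval: Σ b_n^2 = (1/π) ∫_{-π}^{π} v(u)^2 du = 2*pi**2/3.
Σ b_n^2 = Σ 4/n^2, so Σ 1/n^2 = (2*pi**2/3)/4 = pi**2/6.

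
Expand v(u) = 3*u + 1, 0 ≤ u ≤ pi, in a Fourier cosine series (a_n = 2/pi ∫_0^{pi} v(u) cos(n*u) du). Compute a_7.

a_7 = 2/pi ∫_0^{pi} (3*u + 1) cos(7*u) du.
Integrating by parts (boundary term plus one more integral), an antiderivative of (3*u + 1) cos(7*u) is 3*u*sin(7*u)/7 + sin(7*u)/7 + 3*cos(7*u)/49; evaluating from 0 to pi: ∫_{0}^{pi} (3*u + 1) cos(7*u) du = (-3/49) - (3/49) = -6/49.
Hence a_7 = (2/pi)·(-6/49) = -12/(49*pi).

-12/(49*pi)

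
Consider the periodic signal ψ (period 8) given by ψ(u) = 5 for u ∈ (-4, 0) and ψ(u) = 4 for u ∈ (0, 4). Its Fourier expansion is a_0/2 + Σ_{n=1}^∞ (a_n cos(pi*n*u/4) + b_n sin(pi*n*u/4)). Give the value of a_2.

a_2 = 1/4 ∫_{-4}^{4} ψ(u) cos(pi*u/2) du.
Split the integral at the breakpoints.
Directly, an antiderivative of (5) cos(pi*u/2) is 10*sin(pi*u/2)/pi; evaluating from -4 to 0: ∫_{-4}^{0} (5) cos(pi*u/2) du = (0) - (0) = 0.
Directly, an antiderivative of (4) cos(pi*u/2) is 8*sin(pi*u/2)/pi; evaluating from 0 to 4: ∫_{0}^{4} (4) cos(pi*u/2) du = (0) - (0) = 0.
Summing the pieces and multiplying by (1/4) gives a_2 = 0.

0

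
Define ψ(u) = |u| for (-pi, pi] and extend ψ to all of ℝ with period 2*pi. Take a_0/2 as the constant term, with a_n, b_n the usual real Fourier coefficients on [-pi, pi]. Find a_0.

a_0 = 1/pi ∫_{-pi}^{pi} ψ(u) du = 1/pi · (pi**2) = pi.

pi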